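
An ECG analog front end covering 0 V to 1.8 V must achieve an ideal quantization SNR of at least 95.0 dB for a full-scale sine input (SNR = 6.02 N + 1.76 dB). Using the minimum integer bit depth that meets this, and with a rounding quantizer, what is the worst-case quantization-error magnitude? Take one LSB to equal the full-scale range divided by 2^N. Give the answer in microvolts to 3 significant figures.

13.7 µV

Full-scale range = 1.8 V.
6.02 N + 1.76 ≥ 95.0 gives N ≥ 15.488, so the minimum integer is 16.
One LSB is 1.8 V / 65536 = 27.466 µV.
|e|_max = LSB/2 = 13.7 µV.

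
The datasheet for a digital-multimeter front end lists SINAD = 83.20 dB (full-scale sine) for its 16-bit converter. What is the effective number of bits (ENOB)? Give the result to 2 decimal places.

Inverting SNR = 6.02 N + 1.76: N_eff = (83.20 − 1.76)/6.02 = 13.5282.

13.53 bits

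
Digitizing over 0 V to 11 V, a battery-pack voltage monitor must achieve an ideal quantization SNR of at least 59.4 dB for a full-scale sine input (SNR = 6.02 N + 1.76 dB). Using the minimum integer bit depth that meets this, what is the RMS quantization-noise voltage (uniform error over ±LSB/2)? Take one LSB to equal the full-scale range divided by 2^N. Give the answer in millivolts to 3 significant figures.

3.10 mV

Range is 11 V.
N ≥ (59.4 − 1.76)/6.02 = 9.575 → N_min = 10.
LSB = 11 V ÷ 2^10 = 11/1024 V = 10.742 mV.
σ_q = LSB/√12 = 10.742 mV/3.4641 = 3.10 mV.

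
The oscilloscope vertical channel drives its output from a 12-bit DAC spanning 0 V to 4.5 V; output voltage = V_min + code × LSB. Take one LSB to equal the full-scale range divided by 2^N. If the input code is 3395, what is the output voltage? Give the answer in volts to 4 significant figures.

Span = 4.5 V. LSB = 4.5 V / 2^12.
V_out = V_min + code × LSB = 0 V + 3395 × 4.5 V / 4096
      = 0 + 3.72986 = 3.72986 V.

3.730 V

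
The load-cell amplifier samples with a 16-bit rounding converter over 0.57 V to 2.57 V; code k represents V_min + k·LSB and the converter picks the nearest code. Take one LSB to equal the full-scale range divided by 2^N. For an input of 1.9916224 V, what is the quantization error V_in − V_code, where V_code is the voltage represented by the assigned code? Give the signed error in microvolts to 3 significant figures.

−8.46 µV

Full-scale range = 2.57 V − (0.57 V) = 2 V. LSB = 2 V / 2^16 ≈ 30.52 µV.
(1.9916224 − (0.57)) / LSB = 1.4216224 × 65536/2 = 46583.7228. Nearest integer: k = 46584.
Reconstructed level: 0.57 + 46584 × 2/65536 V = 1.9916308594 V.
Error = V_in − V_code = 1.9916224 − (1.9916308594) = −8.46 µV.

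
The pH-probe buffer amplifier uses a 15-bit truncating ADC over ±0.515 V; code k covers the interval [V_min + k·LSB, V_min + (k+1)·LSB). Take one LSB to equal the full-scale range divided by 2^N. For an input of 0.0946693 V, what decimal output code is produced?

19395

Range = 0.515 − (-0.515) = 1.03 V. LSB = 1.03 V / 2^15 ≈ 31.43 µV.
code = ⌊(V_in − V_min)/LSB⌋ = ⌊(V_in − V_min) × 2^15 / range⌋
     = ⌊(0.0946693 − (-0.515)) × 32768 / 1.03⌋ = ⌊0.6096693 × 32768/1.03⌋
     = ⌊19395.771⌋ = 19395.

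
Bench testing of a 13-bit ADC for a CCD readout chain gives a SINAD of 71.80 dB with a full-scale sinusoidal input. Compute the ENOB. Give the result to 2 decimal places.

ENOB = (SINAD − 1.76) / 6.02 = (71.80 − 1.76) / 6.02 = 70.04 / 6.02 = 11.6346.

11.63 bits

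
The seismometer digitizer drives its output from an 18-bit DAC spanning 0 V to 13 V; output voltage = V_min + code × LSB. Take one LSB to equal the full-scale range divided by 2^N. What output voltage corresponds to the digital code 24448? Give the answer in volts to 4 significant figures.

V_FS = 13 V. LSB = 13 V / 2^18.
Output = V_min + (24448/262144) × range = 0 + 0.0932617 × 13 V
      = 0 V + 1.21240 V = 1.21240 V.

1.212 V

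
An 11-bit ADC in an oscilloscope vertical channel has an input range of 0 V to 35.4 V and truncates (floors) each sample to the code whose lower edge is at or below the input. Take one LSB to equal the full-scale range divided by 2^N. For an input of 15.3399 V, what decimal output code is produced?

887

Range is 35.4 V. LSB = 35.4 V / 2^11 ≈ 17.29 mV.
(V_in − V_min) × 2^11/range = (15.3399 − (0)) × 2048/35.4 = 887.461.
Floor → code = 887.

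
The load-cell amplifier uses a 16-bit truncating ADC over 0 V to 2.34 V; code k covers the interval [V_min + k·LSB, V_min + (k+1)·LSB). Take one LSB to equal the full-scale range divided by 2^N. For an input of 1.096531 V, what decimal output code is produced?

Span = 2.34 V. LSB = 2.34 V / 2^16 ≈ 35.71 µV.
V_in − V_min = 1.096531 − (0) = 1.096531 V.
Divide by LSB: 1.096531 × 65536/2.34 = 30710.3656.
Truncating gives code 30710.

30710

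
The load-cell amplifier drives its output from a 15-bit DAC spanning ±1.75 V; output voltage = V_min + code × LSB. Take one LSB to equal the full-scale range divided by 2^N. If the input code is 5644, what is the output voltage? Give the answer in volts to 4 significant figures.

-1.147 V

Full-scale range = 1.75 V − (-1.75 V) = 3.5 V. LSB = 3.5 V / 2^15.
V_out = V_min + code × LSB = -1.75 V + 5644 × 3.5 V / 32768
      = -1.75 V + 0.602844 V = -1.14716 V.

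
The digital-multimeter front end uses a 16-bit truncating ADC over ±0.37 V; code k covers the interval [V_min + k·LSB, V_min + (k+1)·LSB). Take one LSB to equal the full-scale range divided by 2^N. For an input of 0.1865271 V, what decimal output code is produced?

49287

The full-scale span is 0.37 − (-0.37) = 0.74 V. LSB = 0.74 V / 2^16 ≈ 11.29 µV.
V_in − V_min = 0.1865271 − (-0.37) = 0.5565271 V.
Divide by LSB: 0.5565271 × 65536/0.74 = 49287.2433.
Truncating gives code 49287.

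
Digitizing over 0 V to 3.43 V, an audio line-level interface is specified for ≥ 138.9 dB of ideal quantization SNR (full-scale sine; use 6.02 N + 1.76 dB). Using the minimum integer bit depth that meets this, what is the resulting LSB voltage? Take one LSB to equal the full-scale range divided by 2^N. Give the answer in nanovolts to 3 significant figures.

Span = 3.43 V.
Solving 6.02 N ≥ 138.9 − 1.76: N ≥ 22.781. Round up → N = 23.
One LSB is 3.43 V / 8388608 = 409 nV.

409 nV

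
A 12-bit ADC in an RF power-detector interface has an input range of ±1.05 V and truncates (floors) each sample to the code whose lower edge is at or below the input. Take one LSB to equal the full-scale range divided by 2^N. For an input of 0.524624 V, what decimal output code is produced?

3071

The full-scale span is 1.05 − (-1.05) = 2.1 V. LSB = 2.1 V / 2^12 ≈ 0.5127 mV.
V_in − V_min = 0.524624 − (-1.05) = 1.574624 V.
Divide by LSB: 1.574624 × 4096/2.1 = 3071.2666.
Truncating gives code 3071.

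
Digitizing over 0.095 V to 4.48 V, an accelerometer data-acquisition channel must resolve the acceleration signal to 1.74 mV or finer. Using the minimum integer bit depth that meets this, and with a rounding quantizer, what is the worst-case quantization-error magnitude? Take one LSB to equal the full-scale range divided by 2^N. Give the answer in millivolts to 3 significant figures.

Range = 4.48 − (0.095) = 4.385 V.
Need 2^N ≥ 4.385 V / 1.74 mV = 2520 → N_min = 12.
LSB = 4.385 V ÷ 2^12 = 4.385/4096 V = 1.0706 mV.
|e|_max = LSB/2 = 0.535 mV.

0.535 mV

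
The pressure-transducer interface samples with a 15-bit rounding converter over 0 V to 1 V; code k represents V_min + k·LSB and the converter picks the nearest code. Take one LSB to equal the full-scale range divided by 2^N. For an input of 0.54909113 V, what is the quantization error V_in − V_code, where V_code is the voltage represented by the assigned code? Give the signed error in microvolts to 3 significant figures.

−11.7 µV

Span = 1 V. LSB = 1 V / 2^15 ≈ 30.52 µV.
(0.54909113 − (0)) / LSB = 0.54909113 × 32768/1 = 17992.6181. Nearest integer: k = 17993.
V_code = V_min + k × range/2^15 = 0 + 17993 × 1/32768 = 0.54910278320 V.
Error = V_in − V_code = 0.54909113 − (0.54910278320) = −11.7 µV.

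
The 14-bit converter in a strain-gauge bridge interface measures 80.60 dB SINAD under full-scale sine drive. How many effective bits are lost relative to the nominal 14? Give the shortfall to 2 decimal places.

0.90 bits

Effective bits = (80.60 − 1.76)/6.02 = 13.0963.
Lost resolution: 14 − 13.0963 = 0.9037 bits.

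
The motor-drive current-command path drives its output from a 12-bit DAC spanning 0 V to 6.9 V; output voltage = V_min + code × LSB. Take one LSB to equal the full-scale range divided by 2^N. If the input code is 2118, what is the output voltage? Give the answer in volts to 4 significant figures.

V_FS = 6.9 V. LSB = 6.9 V / 2^12.
V_out = V_min + code × LSB = 0 V + 2118 × 6.9 V / 4096
      = 0 + 3.56792 = 3.56792 V.

3.568 V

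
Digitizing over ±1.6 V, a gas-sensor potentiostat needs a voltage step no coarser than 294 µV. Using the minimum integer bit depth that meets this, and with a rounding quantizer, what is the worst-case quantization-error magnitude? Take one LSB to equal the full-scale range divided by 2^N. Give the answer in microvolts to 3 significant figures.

97.7 µV

Full-scale range = 1.6 V − (-1.6 V) = 3.2 V.
Required number of levels: 3.2/294 µV = 10884; smallest N with 2^N ≥ that is 14.
LSB = 3.2 V ÷ 2^14 = 3.2/16384 V = 195.31 µV.
Max error for round-to-nearest is LSB/2 = 97.7 µV.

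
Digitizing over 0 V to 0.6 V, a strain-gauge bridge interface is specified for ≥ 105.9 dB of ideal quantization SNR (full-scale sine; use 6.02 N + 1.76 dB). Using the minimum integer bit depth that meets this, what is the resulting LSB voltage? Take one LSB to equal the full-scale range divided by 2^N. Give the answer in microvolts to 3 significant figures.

2.29 µV

Range is 0.6 V.
Required N = ⌈(105.9 − 1.76)/6.02⌉ = ⌈17.299⌉ = 18.
LSB = 0.6 V ÷ 2^18 = 0.6/262144 V = 2.29 µV.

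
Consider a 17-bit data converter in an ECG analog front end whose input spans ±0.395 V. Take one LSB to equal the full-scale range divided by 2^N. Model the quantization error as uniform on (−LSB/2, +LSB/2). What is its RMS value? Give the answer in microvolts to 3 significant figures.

1.74 µV

Full-scale range = 0.395 V − (-0.395 V) = 0.79 V.
One LSB is 0.79 V / 131072 = 6.0272 µV.
For a uniform distribution on [−LSB/2, +LSB/2], V_rms = LSB/√12 = 6.0272 µV/3.4641 = 1.74 µV.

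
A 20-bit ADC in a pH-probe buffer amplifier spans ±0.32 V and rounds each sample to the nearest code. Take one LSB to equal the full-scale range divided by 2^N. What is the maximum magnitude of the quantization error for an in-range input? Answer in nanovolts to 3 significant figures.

305 nV

Range = 0.32 − (-0.32) = 0.64 V.
Step size = 0.64/1048576 V = 0.61035 µV.
A rounding quantizer has |error| ≤ LSB/2 = 305 nV.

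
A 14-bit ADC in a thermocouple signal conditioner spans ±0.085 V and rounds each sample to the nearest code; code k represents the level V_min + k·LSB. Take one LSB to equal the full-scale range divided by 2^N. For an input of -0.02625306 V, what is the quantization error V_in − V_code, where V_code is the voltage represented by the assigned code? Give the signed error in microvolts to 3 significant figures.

Span: 0.085 V − (-0.085 V) = 0.17 V. LSB = 0.17 V / 2^14 ≈ 10.38 µV.
(V_in − V_min)/LSB = (-0.02625306 − (-0.085)) × 16384/0.17 = 5661.8227 → nearest code k = 5662.
V_code = V_min + k × range/2^14 = -0.085 + 5662 × 0.17/16384 = -0.026251220703 V.
e = -0.02625306 − (-0.026251220703) = −1.84 µV.

−1.84 µV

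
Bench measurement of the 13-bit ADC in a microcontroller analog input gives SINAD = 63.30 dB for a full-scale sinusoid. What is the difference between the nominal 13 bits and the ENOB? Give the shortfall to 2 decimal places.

N_eff = (63.30 − 1.76)/6.02 = 10.2226 bits.
Lost resolution: 13 − 10.2226 = 2.7774 bits.

2.78 bits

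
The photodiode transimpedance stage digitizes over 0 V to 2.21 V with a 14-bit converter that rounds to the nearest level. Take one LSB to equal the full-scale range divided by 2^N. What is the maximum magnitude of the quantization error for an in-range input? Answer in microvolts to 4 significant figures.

67.44 µV

Full-scale range = 2.21 V.
LSB = 2.21 V / 2^14 = 134.888 µV.
Worst-case error for round-to-nearest is half an LSB: 67.44 µV.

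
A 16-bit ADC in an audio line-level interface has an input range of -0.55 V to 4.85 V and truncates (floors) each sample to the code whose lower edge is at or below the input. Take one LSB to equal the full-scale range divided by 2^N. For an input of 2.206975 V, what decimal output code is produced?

33459

The full-scale span is 4.85 − (-0.55) = 5.4 V. LSB = 5.4 V / 2^16 ≈ 82.40 µV.
code = ⌊(V_in − V_min)/LSB⌋ = ⌊(V_in − V_min) × 2^16 / range⌋
     = ⌊(2.206975 − (-0.55)) × 65536 / 5.4⌋ = ⌊2.756975 × 65536/5.4⌋
     = ⌊33459.465⌋ = 33459.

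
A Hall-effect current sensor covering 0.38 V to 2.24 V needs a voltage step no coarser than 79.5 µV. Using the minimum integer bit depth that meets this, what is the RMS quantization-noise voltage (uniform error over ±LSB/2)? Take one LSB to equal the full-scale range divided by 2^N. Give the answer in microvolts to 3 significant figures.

Range = 2.24 − (0.38) = 1.86 V.
Levels needed ≥ 1.86/79.5 µV = 23400. 2^15 = 32768 suffices, so N_min = 15.
LSB = 1.86 V ÷ 2^15 = 1.86/32768 V = 56.763 µV.
V_rms = LSB/√12 = 16.4 µV.

16.4 µV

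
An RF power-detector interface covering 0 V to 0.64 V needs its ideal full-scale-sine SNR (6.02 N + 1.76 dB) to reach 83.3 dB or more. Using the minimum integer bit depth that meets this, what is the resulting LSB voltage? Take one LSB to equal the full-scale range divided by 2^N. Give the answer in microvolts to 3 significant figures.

Span = 0.64 V.
Solving 6.02 N ≥ 83.3 − 1.76: N ≥ 13.545. Round up → N = 14.
LSB = 0.64 V / 2^14 = 39.1 µV.

39.1 µV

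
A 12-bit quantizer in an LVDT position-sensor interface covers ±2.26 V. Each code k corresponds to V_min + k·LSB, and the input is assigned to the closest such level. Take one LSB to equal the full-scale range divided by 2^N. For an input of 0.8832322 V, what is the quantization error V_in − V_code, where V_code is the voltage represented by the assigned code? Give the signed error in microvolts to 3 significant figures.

+420 µV

Full-scale range = 2.26 V − (-2.26 V) = 4.52 V. LSB = 4.52 V / 2^12 ≈ 1.104 mV.
Position in LSBs: (0.8832322 − (-2.26)) × 4096/4.52 = 2848.3803; rounding gives k = 2848.
Reconstructed level: -2.26 + 2848 × 4.52/4096 V = 0.8828125000 V.
Error = V_in − V_code = 0.8832322 − (0.8828125000) = +420 µV.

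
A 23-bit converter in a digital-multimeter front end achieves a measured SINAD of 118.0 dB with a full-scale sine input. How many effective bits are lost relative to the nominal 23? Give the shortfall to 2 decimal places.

Effective bits = (118.0 − 1.76)/6.02 = 19.3090.
Lost resolution: 23 − 19.3090 = 3.6910 bits.

3.69 bits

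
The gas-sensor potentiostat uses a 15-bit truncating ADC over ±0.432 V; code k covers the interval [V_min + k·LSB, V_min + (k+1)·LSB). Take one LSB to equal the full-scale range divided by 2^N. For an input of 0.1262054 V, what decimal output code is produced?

21170

Span: 0.432 V − (-0.432 V) = 0.864 V. LSB = 0.864 V / 2^15 ≈ 26.37 µV.
(V_in − V_min) × 2^15/range = (0.1262054 − (-0.432)) × 32768/0.864 = 21170.457.
Floor → code = 21170.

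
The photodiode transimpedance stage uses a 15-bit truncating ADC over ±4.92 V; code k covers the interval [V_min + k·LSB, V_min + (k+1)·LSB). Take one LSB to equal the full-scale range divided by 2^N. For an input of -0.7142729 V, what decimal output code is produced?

14005

Span: 4.92 V − (-4.92 V) = 9.84 V. LSB = 9.84 V / 2^15 ≈ 300.3 µV.
(V_in − V_min) × 2^15/range = (-0.7142729 − (-4.92)) × 32768/9.84 = 14005.413.
Floor → code = 14005.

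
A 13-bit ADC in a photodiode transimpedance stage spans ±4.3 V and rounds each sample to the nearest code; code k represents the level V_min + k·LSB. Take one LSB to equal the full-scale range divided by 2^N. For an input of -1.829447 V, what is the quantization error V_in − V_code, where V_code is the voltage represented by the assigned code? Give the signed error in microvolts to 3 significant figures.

+363 µV

Full-scale range = 4.3 V − (-4.3 V) = 8.6 V. LSB = 8.6 V / 2^13 ≈ 1.050 mV.
Position in LSBs: (-1.829447 − (-4.3)) × 8192/8.6 = 2353.3454; rounding gives k = 2353.
V_code = V_min + k × range/2^13 = -4.3 + 2353 × 8.6/8192 = -1.829809570 V.
Error = V_in − V_code = -1.829447 − (-1.829809570) = +363 µV.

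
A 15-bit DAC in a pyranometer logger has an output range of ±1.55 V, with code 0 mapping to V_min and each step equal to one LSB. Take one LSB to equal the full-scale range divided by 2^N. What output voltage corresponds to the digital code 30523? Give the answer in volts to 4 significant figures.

Span: 1.55 V − (-1.55 V) = 3.1 V. LSB = 3.1 V / 2^15.
V_out = -1.55 + 30523 × (3.1/32768) V
      = -1.55 V + 2.88761 V = 1.33761 V.

1.338 V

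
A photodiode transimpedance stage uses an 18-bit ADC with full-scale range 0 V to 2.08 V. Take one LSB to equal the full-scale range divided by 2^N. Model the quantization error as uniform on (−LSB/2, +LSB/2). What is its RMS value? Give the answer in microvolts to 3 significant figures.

Full-scale range = 2.08 V.
LSB = 2.08 V / 2^18 = 7.9346 µV.
σ_q = LSB/√12 = 7.9346 µV/3.4641 = 2.29 µV.

2.29 µV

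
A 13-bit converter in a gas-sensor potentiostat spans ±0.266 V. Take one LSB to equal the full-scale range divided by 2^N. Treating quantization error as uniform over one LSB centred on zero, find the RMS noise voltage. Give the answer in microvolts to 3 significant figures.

Span: 0.266 V − (-0.266 V) = 0.532 V.
LSB = 0.532 V / 2^13 = 64.941 µV.
For a uniform distribution on [−LSB/2, +LSB/2], V_rms = LSB/√12 = 64.941 µV/3.4641 = 18.7 µV.

18.7 µV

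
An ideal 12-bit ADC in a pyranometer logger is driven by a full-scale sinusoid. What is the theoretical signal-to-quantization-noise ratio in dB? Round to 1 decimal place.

SNR = 6.02·12 + 1.76 = 74.00 dB.

74.0 dB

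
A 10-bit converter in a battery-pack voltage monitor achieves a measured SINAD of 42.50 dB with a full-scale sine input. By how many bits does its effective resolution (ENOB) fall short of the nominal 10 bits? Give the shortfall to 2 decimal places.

3.23 bits

N_eff = (42.50 − 1.76)/6.02 = 6.7674 bits.
Shortfall = 10 − 6.7674 = 3.2326 bits.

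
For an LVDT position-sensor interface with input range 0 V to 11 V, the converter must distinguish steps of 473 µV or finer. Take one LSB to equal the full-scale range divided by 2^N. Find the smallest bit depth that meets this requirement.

15 bits

V_FS = 11 V.
11 V / 473 µV = 23260. Since 2^14 = 16384 and 2^15 = 32768, N = 15.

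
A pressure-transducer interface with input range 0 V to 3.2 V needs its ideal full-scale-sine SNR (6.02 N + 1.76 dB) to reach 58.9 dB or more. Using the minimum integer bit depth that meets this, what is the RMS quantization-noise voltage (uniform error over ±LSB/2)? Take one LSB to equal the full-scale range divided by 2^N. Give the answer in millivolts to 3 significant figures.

0.902 mV

Range is 3.2 V.
6.02 N + 1.76 ≥ 58.9 gives N ≥ 9.492, so the minimum integer is 10.
Step size = 3.2/1024 V = 3.1250 mV.
V_rms = LSB/√12 = 0.902 mV.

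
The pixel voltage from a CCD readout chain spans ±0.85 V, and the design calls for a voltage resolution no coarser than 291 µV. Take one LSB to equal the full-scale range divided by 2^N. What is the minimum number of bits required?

13 bits

The full-scale span is 0.85 − (-0.85) = 1.7 V.
Need 2^N ≥ 1.7 V / 291 µV = 5842 → N_min = 13.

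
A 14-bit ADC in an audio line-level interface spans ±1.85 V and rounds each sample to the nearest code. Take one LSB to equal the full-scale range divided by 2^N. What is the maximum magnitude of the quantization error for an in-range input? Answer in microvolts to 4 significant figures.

The full-scale span is 1.85 − (-1.85) = 3.7 V.
Step size = 3.7/16384 V = 225.830 µV.
Worst-case error for round-to-nearest is half an LSB: 112.9 µV.

112.9 µV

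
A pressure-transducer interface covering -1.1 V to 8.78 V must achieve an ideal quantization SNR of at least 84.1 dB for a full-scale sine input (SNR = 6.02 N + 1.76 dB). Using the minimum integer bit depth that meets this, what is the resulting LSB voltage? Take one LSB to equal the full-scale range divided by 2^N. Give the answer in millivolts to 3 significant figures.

Full-scale range = 8.78 V − (-1.1 V) = 9.88 V.
Required N = ⌈(84.1 − 1.76)/6.02⌉ = ⌈13.678⌉ = 14.
LSB = 9.88 V / 2^14 = 0.603 mV.

0.603 mV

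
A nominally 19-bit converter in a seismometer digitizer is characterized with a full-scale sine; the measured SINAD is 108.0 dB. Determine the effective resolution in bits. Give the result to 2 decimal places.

17.65 bits

(108.0 − 1.76) / 6.02 = 106.24/6.02 = 17.6478 effective bits.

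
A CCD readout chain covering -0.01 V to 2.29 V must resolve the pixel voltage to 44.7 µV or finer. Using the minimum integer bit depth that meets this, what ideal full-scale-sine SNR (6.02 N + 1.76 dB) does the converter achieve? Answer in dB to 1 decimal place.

Range = 2.29 − (-0.01) = 2.3 V.
Need 2^N ≥ 2.3 V / 44.7 µV = 51450 → N_min = 16.
SNR = 6.02 × 16 + 1.76 = 98.08 dB.

98.1 dB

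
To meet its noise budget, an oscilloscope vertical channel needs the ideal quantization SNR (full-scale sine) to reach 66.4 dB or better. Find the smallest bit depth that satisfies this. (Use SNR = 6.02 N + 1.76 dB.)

Solving 6.02 N ≥ 66.4 − 1.76: N ≥ 10.738. Round up → N = 11.

11 bits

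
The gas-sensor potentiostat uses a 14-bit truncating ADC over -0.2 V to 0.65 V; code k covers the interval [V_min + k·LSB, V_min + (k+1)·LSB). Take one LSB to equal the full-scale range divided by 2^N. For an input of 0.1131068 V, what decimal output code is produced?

6035

Full-scale range = 0.65 V − (-0.2 V) = 0.85 V. LSB = 0.85 V / 2^14 ≈ 51.88 µV.
(V_in − V_min) × 2^14/range = (0.1131068 − (-0.2)) × 16384/0.85 = 6035.226.
Floor → code = 6035.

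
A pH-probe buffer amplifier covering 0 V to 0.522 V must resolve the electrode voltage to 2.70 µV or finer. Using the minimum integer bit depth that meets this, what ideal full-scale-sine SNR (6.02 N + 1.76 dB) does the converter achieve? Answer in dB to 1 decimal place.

110.1 dB

Range is 0.522 V.
Required number of levels: 0.522/2.70 µV = 193330; smallest N with 2^N ≥ that is 18.
Ideal SNR at N = 18: 6.02·18 + 1.76 = 110.1 dB.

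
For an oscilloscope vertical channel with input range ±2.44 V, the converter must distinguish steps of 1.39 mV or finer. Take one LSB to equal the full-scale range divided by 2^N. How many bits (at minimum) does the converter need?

Full-scale range = 2.44 V − (-2.44 V) = 4.88 V.
Levels needed ≥ 4.88/1.39 mV = 3511. 2^12 = 4096 suffices, so N_min = 12.

12 bits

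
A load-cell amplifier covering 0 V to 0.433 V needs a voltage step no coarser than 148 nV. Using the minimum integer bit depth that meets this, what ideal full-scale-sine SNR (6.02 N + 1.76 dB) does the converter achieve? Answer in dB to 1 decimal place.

134.2 dB

Range is 0.433 V.
Need 2^N ≥ 0.433 V / 148 nV = 2.926e6 → N_min = 22.
SNR = 6.02 × 22 + 1.76 = 134.20 dB.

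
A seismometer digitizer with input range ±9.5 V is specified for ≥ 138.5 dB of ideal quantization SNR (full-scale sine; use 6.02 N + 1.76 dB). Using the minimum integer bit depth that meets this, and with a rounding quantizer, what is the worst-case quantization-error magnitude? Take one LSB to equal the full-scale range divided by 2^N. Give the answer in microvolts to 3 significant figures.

1.13 µV

Full-scale range = 9.5 V − (-9.5 V) = 19 V.
Solving 6.02 N ≥ 138.5 − 1.76: N ≥ 22.714. Round up → N = 23.
Step size = 19/8388608 V = 2.2650 µV.
Max error for round-to-nearest is LSB/2 = 1.13 µV.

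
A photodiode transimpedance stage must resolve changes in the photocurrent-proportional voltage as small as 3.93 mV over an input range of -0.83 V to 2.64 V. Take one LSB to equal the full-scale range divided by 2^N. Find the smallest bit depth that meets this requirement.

10 bits

Span: 2.64 V − (-0.83 V) = 3.47 V.
Levels needed ≥ 3.47/3.93 mV = 883.0. 2^10 = 1024 suffices, so N_min = 10.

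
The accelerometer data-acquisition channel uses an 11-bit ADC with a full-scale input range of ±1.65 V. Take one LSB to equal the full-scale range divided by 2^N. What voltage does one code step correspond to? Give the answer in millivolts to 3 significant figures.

1.61 mV

The full-scale span is 1.65 − (-1.65) = 3.3 V.
There are 2^11 = 2048 steps.
Step size = 3.3/2048 V = 1.61 mV.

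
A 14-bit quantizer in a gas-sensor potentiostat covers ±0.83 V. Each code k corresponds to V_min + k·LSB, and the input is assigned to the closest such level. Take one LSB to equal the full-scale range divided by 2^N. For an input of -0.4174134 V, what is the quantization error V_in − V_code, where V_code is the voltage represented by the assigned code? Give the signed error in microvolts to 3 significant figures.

Range = 0.83 − (-0.83) = 1.66 V. LSB = 1.66 V / 2^14 ≈ 101.3 µV.
(V_in − V_min)/LSB = (-0.4174134 − (-0.83)) × 16384/1.66 = 4072.1800 → nearest code k = 4072.
V_code = -0.83 + (4072/16384) × 1.66 = -0.41743164063 V.
V_in − V_code = -0.4174134 − (-0.41743164063) = +18.2 µV.

+18.2 µV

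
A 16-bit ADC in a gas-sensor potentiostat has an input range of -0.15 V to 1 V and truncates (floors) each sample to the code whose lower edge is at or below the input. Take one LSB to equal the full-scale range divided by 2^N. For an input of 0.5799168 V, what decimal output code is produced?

41596

Span: 1 V − (-0.15 V) = 1.15 V. LSB = 1.15 V / 2^16 ≈ 17.55 µV.
V_in − V_min = 0.5799168 − (-0.15) = 0.7299168 V.
Divide by LSB: 0.7299168 × 65536/1.15 = 41596.3717.
Truncating gives code 41596.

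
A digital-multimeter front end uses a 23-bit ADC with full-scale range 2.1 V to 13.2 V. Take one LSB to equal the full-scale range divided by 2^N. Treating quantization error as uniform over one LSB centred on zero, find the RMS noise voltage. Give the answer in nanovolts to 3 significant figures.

Full-scale range = 13.2 V − (2.1 V) = 11.1 V.
LSB = 11.1 V ÷ 2^23 = 11.1/8388608 V = 1.3232 µV.
For a uniform distribution on [−LSB/2, +LSB/2], V_rms = LSB/√12 = 1.3232 µV/3.4641 = 382 nV.

382 nV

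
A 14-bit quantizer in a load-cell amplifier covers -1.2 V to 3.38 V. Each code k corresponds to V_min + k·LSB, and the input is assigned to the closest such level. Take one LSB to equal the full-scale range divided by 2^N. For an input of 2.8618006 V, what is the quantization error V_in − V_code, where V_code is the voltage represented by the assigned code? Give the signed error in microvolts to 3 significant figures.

Full-scale range = 3.38 V − (-1.2 V) = 4.58 V. LSB = 4.58 V / 2^14 ≈ 279.5 µV.
Position in LSBs: (2.8618006 − (-1.2)) × 16384/4.58 = 14530.2491; rounding gives k = 14530.
V_code = -1.2 + (14530/16384) × 4.58 = 2.8617309570 V.
V_in − V_code = 2.8618006 − (2.8617309570) = +69.6 µV.

+69.6 µV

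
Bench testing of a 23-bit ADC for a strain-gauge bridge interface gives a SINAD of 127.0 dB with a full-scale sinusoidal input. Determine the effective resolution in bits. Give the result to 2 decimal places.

20.80 bits

ENOB = (127.0 − 1.76)/6.02 = 20.8040 bits.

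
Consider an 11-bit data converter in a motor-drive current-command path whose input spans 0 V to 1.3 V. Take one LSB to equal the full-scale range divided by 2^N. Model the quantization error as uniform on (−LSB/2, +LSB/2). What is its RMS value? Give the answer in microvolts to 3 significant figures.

183 µV

V_FS = 1.3 V.
LSB = 1.3 V / 2^11 = 0.63477 mV.
RMS of a uniform error over width LSB is LSB/√12 = 183 µV.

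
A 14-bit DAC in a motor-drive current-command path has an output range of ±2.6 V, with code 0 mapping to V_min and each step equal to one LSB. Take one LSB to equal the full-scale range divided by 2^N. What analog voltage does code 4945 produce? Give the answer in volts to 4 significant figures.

-1.031 V

Range = 2.6 − (-2.6) = 5.2 V. LSB = 5.2 V / 2^14.
V_out = -2.6 + 4945 × (5.2/16384) V
      = -2.6 + 1.56946 = -1.03054 V.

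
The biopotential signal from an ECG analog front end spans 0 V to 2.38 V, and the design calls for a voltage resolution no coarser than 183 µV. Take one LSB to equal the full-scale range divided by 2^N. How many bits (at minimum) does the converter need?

Span = 2.38 V.
Need 2^N ≥ 2.38 V / 183 µV = 13010 → N_min = 14.

14 bits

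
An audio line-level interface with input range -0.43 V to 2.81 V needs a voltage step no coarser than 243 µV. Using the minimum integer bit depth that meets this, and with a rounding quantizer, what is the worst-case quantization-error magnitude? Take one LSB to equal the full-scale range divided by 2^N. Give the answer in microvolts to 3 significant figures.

98.9 µV

Full-scale range = 2.81 V − (-0.43 V) = 3.24 V.
Required number of levels: 3.24/243 µV = 13333; smallest N with 2^N ≥ that is 14.
LSB = 3.24 V / 2^14 = 197.75 µV.
Half an LSB is 98.9 µV.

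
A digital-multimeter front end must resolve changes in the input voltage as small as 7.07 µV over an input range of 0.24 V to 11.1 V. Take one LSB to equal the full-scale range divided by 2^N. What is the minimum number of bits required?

Span: 11.1 V − (0.24 V) = 10.86 V.
Required number of levels: 10.86/7.07 µV = 1.5361e6; smallest N with 2^N ≥ that is 21.

21 bits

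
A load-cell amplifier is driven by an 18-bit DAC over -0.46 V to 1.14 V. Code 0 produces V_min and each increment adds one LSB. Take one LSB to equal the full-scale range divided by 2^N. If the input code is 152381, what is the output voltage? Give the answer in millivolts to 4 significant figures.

Range = 1.14 − (-0.46) = 1.6 V. LSB = 1.6 V / 2^18.
V_out = V_min + code × LSB = -0.46 V + 152381 × 1.6 V / 262144
      = -0.46 + 0.930060 = 0.470060 V.

470.1 mV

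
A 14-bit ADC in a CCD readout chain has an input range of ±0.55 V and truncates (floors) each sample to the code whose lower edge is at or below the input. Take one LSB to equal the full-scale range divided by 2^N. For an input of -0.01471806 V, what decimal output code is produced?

7972

Range = 0.55 − (-0.55) = 1.1 V. LSB = 1.1 V / 2^14 ≈ 67.14 µV.
(V_in − V_min) × 2^14/range = (-0.01471806 − (-0.55)) × 16384/1.1 = 7972.781.
Floor → code = 7972.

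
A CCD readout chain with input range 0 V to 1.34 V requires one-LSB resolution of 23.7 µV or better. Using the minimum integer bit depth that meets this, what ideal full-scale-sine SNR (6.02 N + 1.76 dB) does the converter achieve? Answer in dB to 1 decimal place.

98.1 dB

Full-scale range = 1.34 V.
Required number of levels: 1.34/23.7 µV = 56540; smallest N with 2^N ≥ that is 16.
6.02(16) + 1.76 = 98.08 dB.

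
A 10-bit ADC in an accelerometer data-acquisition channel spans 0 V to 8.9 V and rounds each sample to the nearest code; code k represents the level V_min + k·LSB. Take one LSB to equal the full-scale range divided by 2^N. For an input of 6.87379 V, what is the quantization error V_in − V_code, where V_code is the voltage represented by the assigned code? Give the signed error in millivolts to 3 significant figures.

Full-scale range = 8.9 V. LSB = 8.9 V / 2^10 ≈ 8.691 mV.
(V_in − V_min)/LSB = (6.87379 − (0)) × 1024/8.9 = 790.8720 → nearest code k = 791.
V_code = V_min + k × range/2^10 = 0 + 791 × 8.9/1024 = 6.874902344 V.
e = 6.87379 − (6.874902344) = −1.11 mV.

−1.11 mV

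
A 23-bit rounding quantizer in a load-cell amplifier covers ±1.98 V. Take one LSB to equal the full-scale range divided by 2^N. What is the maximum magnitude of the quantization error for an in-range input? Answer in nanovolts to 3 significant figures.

The full-scale span is 1.98 − (-1.98) = 3.96 V.
LSB = 3.96 V / 2^23 = 472.07 nV.
Worst-case error for round-to-nearest is half an LSB: 236 nV.

236 nV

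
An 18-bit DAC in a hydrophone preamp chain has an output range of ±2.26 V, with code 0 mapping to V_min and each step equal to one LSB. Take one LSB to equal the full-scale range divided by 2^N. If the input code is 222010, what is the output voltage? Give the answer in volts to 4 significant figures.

Full-scale range = 2.26 V − (-2.26 V) = 4.52 V. LSB = 4.52 V / 2^18.
V_out = -2.26 + 222010 × (4.52/262144) V
      = -2.26 V + 3.82799 V = 1.56799 V.

1.568 V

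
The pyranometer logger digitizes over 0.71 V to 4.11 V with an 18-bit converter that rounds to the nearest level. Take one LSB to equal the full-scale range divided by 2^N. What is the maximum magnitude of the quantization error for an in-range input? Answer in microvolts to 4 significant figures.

6.485 µV

Full-scale range = 4.11 V − (0.71 V) = 3.4 V.
LSB = 3.4 V ÷ 2^18 = 3.4/262144 V = 12.9700 µV.
A rounding quantizer has |error| ≤ LSB/2 = 6.485 µV.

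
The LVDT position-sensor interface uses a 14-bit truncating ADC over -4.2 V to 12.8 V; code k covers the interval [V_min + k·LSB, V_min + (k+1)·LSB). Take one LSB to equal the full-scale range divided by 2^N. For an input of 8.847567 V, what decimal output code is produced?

The full-scale span is 12.8 − (-4.2) = 17 V. LSB = 17 V / 2^14 ≈ 1.038 mV.
code = ⌊(V_in − V_min)/LSB⌋ = ⌊(V_in − V_min) × 2^14 / range⌋
     = ⌊(8.847567 − (-4.2)) × 16384 / 17⌋ = ⌊13.047567 × 16384/17⌋
     = ⌊12574.785⌋ = 12574.

12574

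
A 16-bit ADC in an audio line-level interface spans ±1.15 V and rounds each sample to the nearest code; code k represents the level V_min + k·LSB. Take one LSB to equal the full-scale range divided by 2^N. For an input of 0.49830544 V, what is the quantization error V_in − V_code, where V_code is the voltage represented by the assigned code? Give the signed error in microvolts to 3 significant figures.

−11.5 µV

Span: 1.15 V − (-1.15 V) = 2.3 V. LSB = 2.3 V / 2^16 ≈ 35.10 µV.
(V_in − V_min)/LSB = (0.49830544 − (-1.15)) × 65536/2.3 = 46966.6719 → nearest code k = 46967.
Reconstructed level: -1.15 + 46967 × 2.3/65536 V = 0.49831695557 V.
e = 0.49830544 − (0.49831695557) = −11.5 µV.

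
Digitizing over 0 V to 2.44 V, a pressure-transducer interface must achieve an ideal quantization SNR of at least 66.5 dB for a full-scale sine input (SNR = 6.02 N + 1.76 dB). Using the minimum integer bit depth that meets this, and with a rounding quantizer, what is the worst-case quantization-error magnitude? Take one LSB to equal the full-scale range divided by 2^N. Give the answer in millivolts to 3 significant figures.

V_FS = 2.44 V.
6.02 N + 1.76 ≥ 66.5 gives N ≥ 10.754, so the minimum integer is 11.
LSB = 2.44 V / 2^11 = 1.1914 mV.
Max error for round-to-nearest is LSB/2 = 0.596 mV.

0.596 mV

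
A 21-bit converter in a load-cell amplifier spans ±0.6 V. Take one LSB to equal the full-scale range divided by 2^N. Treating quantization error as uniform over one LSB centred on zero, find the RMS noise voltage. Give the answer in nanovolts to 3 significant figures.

165 nV

Span: 0.6 V − (-0.6 V) = 1.2 V.
One LSB is 1.2 V / 2097152 = 0.57220 µV.
For a uniform distribution on [−LSB/2, +LSB/2], V_rms = LSB/√12 = 0.57220 µV/3.4641 = 165 nV.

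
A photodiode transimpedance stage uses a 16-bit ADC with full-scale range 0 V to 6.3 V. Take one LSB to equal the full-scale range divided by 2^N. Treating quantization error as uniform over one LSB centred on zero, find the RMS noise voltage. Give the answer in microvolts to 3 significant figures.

V_FS = 6.3 V.
Step size = 6.3/65536 V = 96.130 µV.
For a uniform distribution on [−LSB/2, +LSB/2], V_rms = LSB/√12 = 96.130 µV/3.4641 = 27.8 µV.

27.8 µV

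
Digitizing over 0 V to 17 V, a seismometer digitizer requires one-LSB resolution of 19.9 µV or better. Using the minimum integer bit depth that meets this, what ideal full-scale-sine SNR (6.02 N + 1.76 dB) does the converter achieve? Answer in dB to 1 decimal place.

122.2 dB

V_FS = 17 V.
Need 2^N ≥ 17 V / 19.9 µV = 854300 → N_min = 20.
SNR = 6.02 × 20 + 1.76 = 122.16 dB.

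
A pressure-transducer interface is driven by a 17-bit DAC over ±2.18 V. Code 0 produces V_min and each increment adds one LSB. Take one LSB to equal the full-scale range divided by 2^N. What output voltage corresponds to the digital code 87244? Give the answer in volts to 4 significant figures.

0.7221 V

Range = 2.18 − (-2.18) = 4.36 V. LSB = 4.36 V / 2^17.
V_out = -2.18 + 87244 × (4.36/131072) V
      = -2.18 + 2.90210 = 0.722098 V.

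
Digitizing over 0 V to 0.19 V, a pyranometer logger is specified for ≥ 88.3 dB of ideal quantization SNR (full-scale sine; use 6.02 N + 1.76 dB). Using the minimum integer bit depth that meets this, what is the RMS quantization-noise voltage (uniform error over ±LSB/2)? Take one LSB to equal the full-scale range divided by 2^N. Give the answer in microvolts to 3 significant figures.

Full-scale range = 0.19 V.
Solving 6.02 N ≥ 88.3 − 1.76: N ≥ 14.375. Round up → N = 15.
One LSB is 0.19 V / 32768 = 5.7983 µV.
V_rms = LSB/√12 = 1.67 µV.

1.67 µV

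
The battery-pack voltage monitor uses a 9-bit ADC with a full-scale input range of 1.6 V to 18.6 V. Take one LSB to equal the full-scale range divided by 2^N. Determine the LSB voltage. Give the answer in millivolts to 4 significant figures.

33.20 mV

Span: 18.6 V − (1.6 V) = 17 V.
There are 2^9 = 512 steps.
Step size = 17/512 V = 33.20 mV.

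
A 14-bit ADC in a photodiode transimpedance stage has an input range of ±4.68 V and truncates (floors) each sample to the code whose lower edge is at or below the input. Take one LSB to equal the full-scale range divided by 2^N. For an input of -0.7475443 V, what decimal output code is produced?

6883

The full-scale span is 4.68 − (-4.68) = 9.36 V. LSB = 9.36 V / 2^14 ≈ 0.5713 mV.
V_in − V_min = -0.7475443 − (-4.68) = 3.9324557 V.
Divide by LSB: 3.9324557 × 16384/9.36 = 6883.4780.
Truncating gives code 6883.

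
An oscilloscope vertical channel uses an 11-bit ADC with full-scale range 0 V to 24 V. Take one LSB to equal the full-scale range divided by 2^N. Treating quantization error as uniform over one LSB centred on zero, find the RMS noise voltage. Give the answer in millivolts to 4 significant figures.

3.383 mV

Full-scale range = 24 V.
LSB = 24 V ÷ 2^11 = 24/2048 V = 11.7188 mV.
For a uniform distribution on [−LSB/2, +LSB/2], V_rms = LSB/√12 = 11.7188 mV/3.4641 = 3.383 mV.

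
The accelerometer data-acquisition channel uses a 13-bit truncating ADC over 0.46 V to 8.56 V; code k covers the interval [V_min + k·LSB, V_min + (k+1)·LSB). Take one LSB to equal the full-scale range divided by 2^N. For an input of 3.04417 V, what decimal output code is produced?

The full-scale span is 8.56 − (0.46) = 8.1 V. LSB = 8.1 V / 2^13 ≈ 0.9888 mV.
code = ⌊(V_in − V_min)/LSB⌋ = ⌊(V_in − V_min) × 2^13 / range⌋
     = ⌊(3.04417 − (0.46)) × 8192 / 8.1⌋ = ⌊2.58417 × 8192/8.1⌋
     = ⌊2613.521⌋ = 2613.

2613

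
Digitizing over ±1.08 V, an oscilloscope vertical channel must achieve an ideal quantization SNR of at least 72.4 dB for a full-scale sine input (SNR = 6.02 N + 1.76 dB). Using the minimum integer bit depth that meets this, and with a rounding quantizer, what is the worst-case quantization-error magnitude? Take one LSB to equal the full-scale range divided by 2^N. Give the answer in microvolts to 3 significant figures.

264 µV

Span: 1.08 V − (-1.08 V) = 2.16 V.
Required N = ⌈(72.4 − 1.76)/6.02⌉ = ⌈11.734⌉ = 12.
LSB = 2.16 V ÷ 2^12 = 2.16/4096 V = 0.52734 mV.
Half an LSB is 264 µV.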